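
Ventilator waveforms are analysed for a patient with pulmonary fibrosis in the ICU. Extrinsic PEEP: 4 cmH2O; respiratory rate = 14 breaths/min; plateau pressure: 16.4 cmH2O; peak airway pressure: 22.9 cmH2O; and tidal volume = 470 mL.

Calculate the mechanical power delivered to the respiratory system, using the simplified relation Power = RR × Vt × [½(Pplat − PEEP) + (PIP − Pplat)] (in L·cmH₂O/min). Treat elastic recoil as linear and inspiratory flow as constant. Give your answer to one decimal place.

Per-breath work = Vt × [½(Pplat−PEEP) + (PIP−Pplat)] = 0.470 × [0.5×12.4 + 6.5] = 0.470 × 12.7 = 5.969 L·cmH2O.
Power = 14 × 5.969 = 83.566 L·cmH2O/min.

83.6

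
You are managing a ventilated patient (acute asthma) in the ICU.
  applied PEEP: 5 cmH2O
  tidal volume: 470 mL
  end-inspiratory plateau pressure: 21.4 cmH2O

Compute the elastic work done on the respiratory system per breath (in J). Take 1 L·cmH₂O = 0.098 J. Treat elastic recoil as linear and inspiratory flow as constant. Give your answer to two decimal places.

0.38

Elastic work ≈ ½ × (Pplat − PEEP) × Vt = 0.5 × (21.4 − 5) × 0.470 L = 0.5 × 16.4 × 0.470 = 3.854 L·cmH2O.
× 0.098 J/(L·cmH2O) → 0.3777 J.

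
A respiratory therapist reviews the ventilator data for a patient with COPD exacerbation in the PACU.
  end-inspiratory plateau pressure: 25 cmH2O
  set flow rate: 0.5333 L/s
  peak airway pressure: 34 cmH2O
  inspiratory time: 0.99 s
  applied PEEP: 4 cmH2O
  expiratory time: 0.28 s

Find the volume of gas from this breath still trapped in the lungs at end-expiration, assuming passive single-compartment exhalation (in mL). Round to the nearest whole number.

273

Vt = flow × Ti = 0.5333 L/s × 0.99 s × 1000 mL/L = 527.97 mL.
R = (PIP − Pplat)/V̇ = (34 − 25) / 0.5333 = 9.0/0.5333 = 16.876 cmH2O·s/L.
C = Vt/(Pplat − PEEP) = 527.97 / (25 − 4) = 527.97/21.0 = 25.141 mL/cmH2O.
τ = R × C = 16.876 × 0.02514 L/cmH2O = 0.4243 s.
Fraction remaining = e^(−Te/τ) = e^(−0.28/0.4243) = 0.5169.
Trapped volume = 527.97 × 0.5169 = 272.91 mL.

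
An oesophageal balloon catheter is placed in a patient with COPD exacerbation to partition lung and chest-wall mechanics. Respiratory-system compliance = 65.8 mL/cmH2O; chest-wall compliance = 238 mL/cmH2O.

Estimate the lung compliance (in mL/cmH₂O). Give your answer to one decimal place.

90.9

1/CL = 1/Crs − 1/Ccw.
1/CL = 1/65.8 − 1/238 = 0.011.
CL = 90.909 mL/cmH2O.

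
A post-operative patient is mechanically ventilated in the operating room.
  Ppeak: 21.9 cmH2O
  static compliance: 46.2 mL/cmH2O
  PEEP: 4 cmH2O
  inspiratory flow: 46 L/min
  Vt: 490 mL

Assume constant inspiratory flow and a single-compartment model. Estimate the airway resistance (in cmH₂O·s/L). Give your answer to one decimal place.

9.5

Flow: 46 L/min ÷ 60 = 0.7667 L/s.
Equation of motion (constant flow): PIP = Vt/C + R·V̇ + PEEP.
R·V̇ = PIP − Vt/C − PEEP = 21.9 − 490/46.2 − 4 = 21.9 − 10.606 − 4 = 7.294 cmH2O.
R = 7.294 / 0.7667 = 9.513 cmH2O·s/L.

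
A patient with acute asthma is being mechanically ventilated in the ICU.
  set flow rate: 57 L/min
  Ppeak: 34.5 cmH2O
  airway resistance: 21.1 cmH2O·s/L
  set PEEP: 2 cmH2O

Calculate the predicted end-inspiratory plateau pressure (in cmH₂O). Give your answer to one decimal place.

14.5

Flow: 57 L/min ÷ 60 = 0.95 L/s.
Pplat = PIP − Raw × flow = 34.5 − 21.1 × 0.95 = 34.5 − 20.045 = 14.455 cmH2O.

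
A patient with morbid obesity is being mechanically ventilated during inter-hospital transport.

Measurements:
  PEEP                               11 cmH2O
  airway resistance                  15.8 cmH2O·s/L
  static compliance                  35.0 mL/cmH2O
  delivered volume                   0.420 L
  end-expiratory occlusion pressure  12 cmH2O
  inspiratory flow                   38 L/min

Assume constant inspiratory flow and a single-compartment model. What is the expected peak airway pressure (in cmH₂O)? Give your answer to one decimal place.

34.0

Flow: 38 L/min ÷ 60 = 0.6333 L/s.
Total PEEP = 12 cmH2O (set 11 + intrinsic 1); this is the baseline alveolar pressure.
Equation of motion (constant flow): PIP = Vt/C + R·V̇ + PEEP.
PIP = 420/35.0 + 15.8×0.6333 + 12 = 12.0 + 10.006 + 12 = 34.006 cmH2O.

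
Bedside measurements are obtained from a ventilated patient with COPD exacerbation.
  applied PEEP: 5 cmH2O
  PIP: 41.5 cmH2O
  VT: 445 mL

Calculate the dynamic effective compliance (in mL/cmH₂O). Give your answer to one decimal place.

12.2

Dynamic compliance = Vt / (PIP − PEEP) = 445 / (41.5 − 5) = 445 / 36.5 = 12.192 mL/cmH2O.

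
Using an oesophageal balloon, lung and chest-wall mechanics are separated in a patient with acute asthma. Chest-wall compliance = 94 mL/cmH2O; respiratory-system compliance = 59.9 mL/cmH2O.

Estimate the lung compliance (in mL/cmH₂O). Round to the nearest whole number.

165

1/CL = 1/Crs − 1/Ccw.
1/CL = 1/59.9 − 1/94 = 0.006056.
CL = 165.13 mL/cmH2O.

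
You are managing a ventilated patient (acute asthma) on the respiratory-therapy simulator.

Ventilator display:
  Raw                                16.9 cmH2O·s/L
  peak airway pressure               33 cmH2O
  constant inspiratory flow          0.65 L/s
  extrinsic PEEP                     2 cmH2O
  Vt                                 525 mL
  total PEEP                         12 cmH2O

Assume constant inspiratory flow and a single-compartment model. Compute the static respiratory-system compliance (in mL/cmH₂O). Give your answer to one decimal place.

Total PEEP = 12 cmH2O (set 2 + intrinsic 10); this is the baseline alveolar pressure.
Equation of motion (constant flow): PIP = Vt/C + R·V̇ + PEEP.
Vt/C = PIP − R·V̇ − PEEP = 33 − 16.9×0.65 − 12 = 33 − 10.985 − 12 = 10.015 cmH2O.
C = Vt / 10.015 = 525 / 10.015 = 52.421 mL/cmH2O.

52.4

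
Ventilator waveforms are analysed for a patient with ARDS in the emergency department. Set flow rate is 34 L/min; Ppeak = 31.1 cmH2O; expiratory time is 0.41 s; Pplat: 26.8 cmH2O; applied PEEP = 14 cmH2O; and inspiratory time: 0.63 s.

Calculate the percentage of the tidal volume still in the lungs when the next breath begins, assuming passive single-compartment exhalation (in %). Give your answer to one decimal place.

Flow: 34 L/min ÷ 60 = 0.5667 L/s.
Vt = flow × Ti = 0.5667 L/s × 0.63 s × 1000 mL/L = 357.02 mL.
R = (PIP − Pplat)/V̇ = (31.1 − 26.8) / 0.5667 = 4.3/0.5667 = 7.588 cmH2O·s/L.
C = Vt/(Pplat − PEEP) = 357.02 / (26.8 − 14) = 357.02/12.8 = 27.892 mL/cmH2O.
τ = R × C = 7.588 × 0.02789 L/cmH2O = 0.2116 s.
Fraction remaining at end-expiration = e^(−Te/τ) = e^(−0.41/0.2116) = 0.144 → 14.4%.

14.4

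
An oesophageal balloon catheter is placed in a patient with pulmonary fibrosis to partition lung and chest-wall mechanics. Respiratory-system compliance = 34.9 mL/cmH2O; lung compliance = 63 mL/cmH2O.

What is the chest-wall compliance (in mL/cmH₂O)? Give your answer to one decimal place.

78.2

1/Ccw = 1/Crs − 1/CL.
1/Ccw = 1/34.9 − 1/63 = 0.01278.
Ccw = 78.247 mL/cmH2O.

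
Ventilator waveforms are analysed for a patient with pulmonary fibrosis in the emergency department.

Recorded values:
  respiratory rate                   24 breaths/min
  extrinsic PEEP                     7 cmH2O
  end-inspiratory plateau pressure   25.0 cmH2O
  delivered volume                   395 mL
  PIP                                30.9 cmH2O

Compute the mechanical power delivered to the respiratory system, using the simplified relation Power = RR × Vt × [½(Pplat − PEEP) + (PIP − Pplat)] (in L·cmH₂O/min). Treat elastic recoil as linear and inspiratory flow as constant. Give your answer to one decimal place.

Per-breath work = Vt × [½(Pplat−PEEP) + (PIP−Pplat)] = 0.395 × [0.5×18.0 + 5.9] = 0.395 × 14.9 = 5.886 L·cmH2O.
Power = 24 × 5.886 = 141.26 L·cmH2O/min.

141.3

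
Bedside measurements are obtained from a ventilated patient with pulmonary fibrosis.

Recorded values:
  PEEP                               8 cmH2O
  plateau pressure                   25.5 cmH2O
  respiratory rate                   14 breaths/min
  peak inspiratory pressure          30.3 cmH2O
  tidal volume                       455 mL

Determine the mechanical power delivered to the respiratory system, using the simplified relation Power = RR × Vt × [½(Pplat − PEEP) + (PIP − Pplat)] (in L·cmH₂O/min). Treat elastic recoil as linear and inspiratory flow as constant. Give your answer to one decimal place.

86.3

Per-breath work = Vt × [½(Pplat−PEEP) + (PIP−Pplat)] = 0.455 × [0.5×17.5 + 4.8] = 0.455 × 13.55 = 6.165 L·cmH2O.
Power = 14 × 6.165 = 86.31 L·cmH2O/min.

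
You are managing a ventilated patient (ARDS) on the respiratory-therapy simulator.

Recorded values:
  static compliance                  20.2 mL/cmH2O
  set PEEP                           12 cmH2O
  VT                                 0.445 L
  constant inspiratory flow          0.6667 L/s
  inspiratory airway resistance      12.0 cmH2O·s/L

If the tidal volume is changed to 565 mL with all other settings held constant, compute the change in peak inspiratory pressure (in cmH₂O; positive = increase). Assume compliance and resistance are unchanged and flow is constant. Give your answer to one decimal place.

PIP = Vt/C + R·V̇ + PEEP (constant-flow equation of motion).
Only the elastic term changes: ΔPIP = ΔVt / C = (565 − 445) / 20.2 = 5.941 cmH2O.

5.9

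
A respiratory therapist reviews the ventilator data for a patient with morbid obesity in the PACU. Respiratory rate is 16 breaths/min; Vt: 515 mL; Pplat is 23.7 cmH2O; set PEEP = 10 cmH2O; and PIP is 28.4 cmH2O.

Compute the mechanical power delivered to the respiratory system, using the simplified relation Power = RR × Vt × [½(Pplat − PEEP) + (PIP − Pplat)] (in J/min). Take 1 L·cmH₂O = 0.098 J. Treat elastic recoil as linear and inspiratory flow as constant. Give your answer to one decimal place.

Per-breath work = Vt × [½(Pplat−PEEP) + (PIP−Pplat)] = 0.515 × [0.5×13.7 + 4.7] = 0.515 × 11.55 = 5.948 L·cmH2O.
Power = 16 × 5.948 = 95.168 L·cmH2O/min.
× 0.098 J/(L·cmH2O) → 9.326 J/min.

9.3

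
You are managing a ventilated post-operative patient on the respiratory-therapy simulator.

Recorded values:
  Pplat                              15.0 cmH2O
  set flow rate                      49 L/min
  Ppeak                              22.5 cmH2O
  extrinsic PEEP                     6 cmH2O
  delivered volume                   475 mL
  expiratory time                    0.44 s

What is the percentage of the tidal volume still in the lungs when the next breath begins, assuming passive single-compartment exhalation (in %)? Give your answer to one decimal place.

Flow: 49 L/min ÷ 60 = 0.8167 L/s.
R = (PIP − Pplat)/V̇ = (22.5 − 15.0) / 0.8167 = 7.5/0.8167 = 9.183 cmH2O·s/L.
C = Vt/(Pplat − PEEP) = 475.0 / (15.0 − 6) = 475.0/9.0 = 52.778 mL/cmH2O.
τ = R × C = 9.183 × 0.05278 L/cmH2O = 0.4847 s.
Fraction remaining at end-expiration = e^(−Te/τ) = e^(−0.44/0.4847) = 0.4034 → 40.34%.

40.3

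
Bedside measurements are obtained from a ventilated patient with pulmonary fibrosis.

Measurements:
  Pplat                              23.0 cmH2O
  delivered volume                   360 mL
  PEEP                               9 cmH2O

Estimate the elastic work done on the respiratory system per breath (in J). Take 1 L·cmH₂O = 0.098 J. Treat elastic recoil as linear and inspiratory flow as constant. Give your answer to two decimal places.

0.25

Elastic work ≈ ½ × (Pplat − PEEP) × Vt = 0.5 × (23.0 − 9) × 0.360 L = 0.5 × 14.0 × 0.360 = 2.52 L·cmH2O.
× 0.098 J/(L·cmH2O) → 0.247 J.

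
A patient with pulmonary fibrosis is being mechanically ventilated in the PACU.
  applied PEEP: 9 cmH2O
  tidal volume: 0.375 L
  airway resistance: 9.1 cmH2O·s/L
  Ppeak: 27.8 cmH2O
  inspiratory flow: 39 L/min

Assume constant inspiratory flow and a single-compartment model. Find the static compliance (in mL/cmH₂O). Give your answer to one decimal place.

29.1

Flow: 39 L/min ÷ 60 = 0.65 L/s.
Equation of motion (constant flow): PIP = Vt/C + R·V̇ + PEEP.
Vt/C = PIP − R·V̇ − PEEP = 27.8 − 9.1×0.65 − 9 = 27.8 − 5.915 − 9 = 12.885 cmH2O.
C = Vt / 12.885 = 375 / 12.885 = 29.104 mL/cmH2O.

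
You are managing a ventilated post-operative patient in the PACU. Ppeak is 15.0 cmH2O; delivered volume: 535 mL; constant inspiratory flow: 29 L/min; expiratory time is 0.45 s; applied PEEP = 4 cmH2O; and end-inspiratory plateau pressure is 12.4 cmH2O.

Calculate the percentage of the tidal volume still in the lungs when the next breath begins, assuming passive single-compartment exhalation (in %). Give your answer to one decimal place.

26.9

Flow: 29 L/min ÷ 60 = 0.4833 L/s.
R = (PIP − Pplat)/V̇ = (15.0 − 12.4) / 0.4833 = 2.6/0.4833 = 5.38 cmH2O·s/L.
C = Vt/(Pplat − PEEP) = 535.0 / (12.4 − 4) = 535.0/8.4 = 63.69 mL/cmH2O.
τ = R × C = 5.38 × 0.06369 L/cmH2O = 0.3427 s.
Fraction remaining at end-expiration = e^(−Te/τ) = e^(−0.45/0.3427) = 0.269 → 26.9%.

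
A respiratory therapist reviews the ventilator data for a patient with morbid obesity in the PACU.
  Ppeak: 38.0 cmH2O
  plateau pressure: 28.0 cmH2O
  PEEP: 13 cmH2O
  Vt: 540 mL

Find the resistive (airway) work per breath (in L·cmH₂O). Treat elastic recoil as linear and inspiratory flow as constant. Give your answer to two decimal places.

With constant inspiratory flow the resistive pressure is constant at PIP − Pplat = 38.0 − 28.0 = 10.0 cmH2O, so resistive work = 10.0 × 0.540 = 5.4 L·cmH2O.

5.40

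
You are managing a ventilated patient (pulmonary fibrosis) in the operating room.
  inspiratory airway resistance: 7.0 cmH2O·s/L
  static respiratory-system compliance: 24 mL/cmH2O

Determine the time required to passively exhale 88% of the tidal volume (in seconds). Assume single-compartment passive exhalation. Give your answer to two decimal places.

0.36

τ = R × C = 7.0 × 24 mL/cmH2O = 7.0 × 0.024 L/cmH2O = 0.168 s.
Exhaled fraction f = 1 − e^(−t/τ) → t = −τ·ln(1 − f) = −0.168·ln(0.12) = 0.3562 s.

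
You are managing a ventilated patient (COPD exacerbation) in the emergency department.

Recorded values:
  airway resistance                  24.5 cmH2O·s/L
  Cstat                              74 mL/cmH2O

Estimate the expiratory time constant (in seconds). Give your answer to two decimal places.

1.81

τ = R × C = 24.5 × 74 mL/cmH2O = 24.5 × 0.074 L/cmH2O = 1.813 s.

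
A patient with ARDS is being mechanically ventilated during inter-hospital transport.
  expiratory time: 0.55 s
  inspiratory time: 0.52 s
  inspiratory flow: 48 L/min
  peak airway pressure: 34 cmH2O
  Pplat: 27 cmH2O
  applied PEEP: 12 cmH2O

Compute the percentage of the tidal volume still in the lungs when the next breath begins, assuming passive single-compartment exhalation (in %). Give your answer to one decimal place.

10.4

Flow: 48 L/min ÷ 60 = 0.8 L/s.
Vt = flow × Ti = 0.8 L/s × 0.52 s × 1000 mL/L = 416.0 mL.
R = (PIP − Pplat)/V̇ = (34 − 27) / 0.8 = 7.0/0.8 = 8.75 cmH2O·s/L.
C = Vt/(Pplat − PEEP) = 416.0 / (27 − 12) = 416.0/15.0 = 27.733 mL/cmH2O.
τ = R × C = 8.75 × 0.02773 L/cmH2O = 0.2426 s.
Fraction remaining at end-expiration = e^(−Te/τ) = e^(−0.55/0.2426) = 0.1036 → 10.36%.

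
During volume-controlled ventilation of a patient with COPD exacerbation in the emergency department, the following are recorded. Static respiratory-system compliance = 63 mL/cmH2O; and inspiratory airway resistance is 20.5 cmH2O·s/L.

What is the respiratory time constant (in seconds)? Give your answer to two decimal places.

τ = R × C = 20.5 × 63 mL/cmH2O = 20.5 × 0.063 L/cmH2O = 1.292 s.

1.29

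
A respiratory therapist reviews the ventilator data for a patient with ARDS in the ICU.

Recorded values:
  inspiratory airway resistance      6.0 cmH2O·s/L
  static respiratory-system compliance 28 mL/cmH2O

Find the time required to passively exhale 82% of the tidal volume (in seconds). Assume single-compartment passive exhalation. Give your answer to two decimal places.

τ = R × C = 6.0 × 28 mL/cmH2O = 6.0 × 0.028 L/cmH2O = 0.168 s.
Exhaled fraction f = 1 − e^(−t/τ) → t = −τ·ln(1 − f) = −0.168·ln(0.18) = 0.2881 s.

0.29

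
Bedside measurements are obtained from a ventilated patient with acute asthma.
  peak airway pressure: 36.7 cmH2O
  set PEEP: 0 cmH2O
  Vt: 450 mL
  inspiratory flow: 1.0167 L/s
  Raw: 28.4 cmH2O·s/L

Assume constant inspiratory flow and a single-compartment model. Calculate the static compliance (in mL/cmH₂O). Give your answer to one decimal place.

Equation of motion (constant flow): PIP = Vt/C + R·V̇ + PEEP.
Vt/C = PIP − R·V̇ − PEEP = 36.7 − 28.4×1.0167 − 0 = 36.7 − 28.874 − 0 = 7.826 cmH2O.
C = Vt / 7.826 = 450 / 7.826 = 57.501 mL/cmH2O.

57.5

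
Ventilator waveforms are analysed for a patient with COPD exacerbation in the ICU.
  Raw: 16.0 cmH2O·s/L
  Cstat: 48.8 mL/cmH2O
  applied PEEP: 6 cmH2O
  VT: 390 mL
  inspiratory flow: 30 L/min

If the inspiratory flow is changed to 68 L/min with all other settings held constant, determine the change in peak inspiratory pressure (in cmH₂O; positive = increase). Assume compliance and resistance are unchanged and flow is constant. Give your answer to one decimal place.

Flow: 30 L/min ÷ 60 = 0.5 L/s.
New flow: 68 L/min ÷ 60 = 1.1333 L/s.
PIP = Vt/C + R·V̇ + PEEP (constant-flow equation of motion).
Only the resistive term changes: ΔPIP = R × ΔV̇ = 16.0 × (1.1333 − 0.5) = 16.0 × 0.6333 = 10.133 cmH2O.

10.1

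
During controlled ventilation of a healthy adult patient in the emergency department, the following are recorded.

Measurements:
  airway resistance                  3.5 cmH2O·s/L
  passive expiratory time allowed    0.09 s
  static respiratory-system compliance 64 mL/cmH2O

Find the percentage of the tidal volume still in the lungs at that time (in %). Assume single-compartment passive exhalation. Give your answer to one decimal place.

τ = R × C = 3.5 × 64 mL/cmH2O = 3.5 × 0.064 L/cmH2O = 0.224 s.
Passive exhalation: V(t)/V₀ = e^(−t/τ) = e^(−0.09/0.224) = 0.6691.
Fraction remaining = 0.6691 → 66.91%.

66.9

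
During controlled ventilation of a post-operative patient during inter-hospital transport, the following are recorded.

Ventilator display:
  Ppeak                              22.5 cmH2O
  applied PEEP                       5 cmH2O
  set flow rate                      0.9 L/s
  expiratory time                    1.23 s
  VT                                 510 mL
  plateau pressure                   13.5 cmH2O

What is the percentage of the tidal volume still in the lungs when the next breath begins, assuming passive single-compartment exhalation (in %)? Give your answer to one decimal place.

R = (PIP − Pplat)/V̇ = (22.5 − 13.5) / 0.9 = 9.0/0.9 = 10.0 cmH2O·s/L.
C = Vt/(Pplat − PEEP) = 510.0 / (13.5 − 5) = 510.0/8.5 = 60.0 mL/cmH2O.
τ = R × C = 10.0 × 0.06 L/cmH2O = 0.6 s.
Fraction remaining at end-expiration = e^(−Te/τ) = e^(−1.23/0.6) = 0.1287 → 12.87%.

12.9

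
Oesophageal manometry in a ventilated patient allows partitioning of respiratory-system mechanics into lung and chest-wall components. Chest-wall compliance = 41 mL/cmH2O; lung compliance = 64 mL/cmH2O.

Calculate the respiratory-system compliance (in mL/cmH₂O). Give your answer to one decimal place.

Lung and chest wall are elastances in series: 1/Crs = 1/CL + 1/Ccw.
1/Crs = 1/64 + 1/41 = 0.04002.
Crs = 24.988 mL/cmH2O.

25.0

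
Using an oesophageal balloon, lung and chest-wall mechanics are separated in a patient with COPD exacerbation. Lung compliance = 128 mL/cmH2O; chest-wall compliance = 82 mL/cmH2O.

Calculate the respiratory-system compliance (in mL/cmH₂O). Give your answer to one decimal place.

Lung and chest wall are elastances in series: 1/Crs = 1/CL + 1/Ccw.
1/Crs = 1/128 + 1/82 = 0.02001.
Crs = 49.975 mL/cmH2O.

50.0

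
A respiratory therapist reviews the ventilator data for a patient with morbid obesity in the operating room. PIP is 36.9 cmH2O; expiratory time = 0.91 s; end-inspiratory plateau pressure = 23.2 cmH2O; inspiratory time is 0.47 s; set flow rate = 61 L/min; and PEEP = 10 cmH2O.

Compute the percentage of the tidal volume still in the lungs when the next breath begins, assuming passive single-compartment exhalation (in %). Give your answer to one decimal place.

Flow: 61 L/min ÷ 60 = 1.0167 L/s.
Vt = flow × Ti = 1.0167 L/s × 0.47 s × 1000 mL/L = 477.85 mL.
R = (PIP − Pplat)/V̇ = (36.9 − 23.2) / 1.0167 = 13.7/1.0167 = 13.475 cmH2O·s/L.
C = Vt/(Pplat − PEEP) = 477.85 / (23.2 − 10) = 477.85/13.2 = 36.201 mL/cmH2O.
τ = R × C = 13.475 × 0.0362 L/cmH2O = 0.4878 s.
Fraction remaining at end-expiration = e^(−Te/τ) = e^(−0.91/0.4878) = 0.1548 → 15.48%.

15.5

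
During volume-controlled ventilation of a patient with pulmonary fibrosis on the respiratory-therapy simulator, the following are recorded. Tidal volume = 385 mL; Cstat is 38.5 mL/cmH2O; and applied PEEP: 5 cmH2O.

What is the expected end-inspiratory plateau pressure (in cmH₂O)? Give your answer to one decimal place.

15.0

Pplat = PEEP + Vt / Cstat = 5 + 385 / 38.5 = 5 + 10.0 = 15.0 cmH2O.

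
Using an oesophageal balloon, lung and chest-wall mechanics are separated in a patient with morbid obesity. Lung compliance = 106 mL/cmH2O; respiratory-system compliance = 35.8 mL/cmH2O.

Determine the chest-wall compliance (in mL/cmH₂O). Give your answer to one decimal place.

54.1

1/Ccw = 1/Crs − 1/CL.
1/Ccw = 1/35.8 − 1/106 = 0.0185.
Ccw = 54.054 mL/cmH2O.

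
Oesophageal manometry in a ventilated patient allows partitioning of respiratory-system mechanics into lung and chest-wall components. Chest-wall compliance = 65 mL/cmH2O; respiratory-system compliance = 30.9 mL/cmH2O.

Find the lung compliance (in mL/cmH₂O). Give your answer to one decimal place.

58.9

1/CL = 1/Crs − 1/Ccw.
1/CL = 1/30.9 − 1/65 = 0.01698.
CL = 58.893 mL/cmH2O.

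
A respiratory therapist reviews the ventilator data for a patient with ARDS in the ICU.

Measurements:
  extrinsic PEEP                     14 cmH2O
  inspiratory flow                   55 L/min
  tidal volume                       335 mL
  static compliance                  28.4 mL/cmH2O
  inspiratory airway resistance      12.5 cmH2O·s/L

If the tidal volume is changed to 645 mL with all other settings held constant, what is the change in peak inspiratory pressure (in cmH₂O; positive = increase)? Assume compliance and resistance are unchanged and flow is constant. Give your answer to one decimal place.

10.9

PIP = Vt/C + R·V̇ + PEEP (constant-flow equation of motion).
Only the elastic term changes: ΔPIP = ΔVt / C = (645 − 335) / 28.4 = 10.915 cmH2O.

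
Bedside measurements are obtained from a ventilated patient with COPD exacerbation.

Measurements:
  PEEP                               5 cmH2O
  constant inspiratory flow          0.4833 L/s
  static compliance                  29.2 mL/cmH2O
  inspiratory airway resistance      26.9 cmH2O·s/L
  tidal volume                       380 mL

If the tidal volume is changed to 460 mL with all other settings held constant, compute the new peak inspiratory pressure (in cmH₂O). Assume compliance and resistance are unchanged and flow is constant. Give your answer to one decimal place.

PIP = Vt/C + R·V̇ + PEEP (constant-flow equation of motion).
Only the elastic term changes: ΔPIP = ΔVt / C = (460 − 380) / 29.2 = 2.74 cmH2O.
Original PIP = 380/29.2 + 26.9×0.4833 + 5 = 31.014 cmH2O; new PIP = 31.014 + (2.74) = 33.754 cmH2O.

33.8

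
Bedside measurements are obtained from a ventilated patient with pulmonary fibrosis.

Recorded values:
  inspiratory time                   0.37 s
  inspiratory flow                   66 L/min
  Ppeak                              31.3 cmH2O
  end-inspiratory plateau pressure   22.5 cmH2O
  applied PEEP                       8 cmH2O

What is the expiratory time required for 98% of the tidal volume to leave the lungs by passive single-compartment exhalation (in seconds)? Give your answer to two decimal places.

Flow: 66 L/min ÷ 60 = 1.1 L/s.
Vt = flow × Ti = 1.1 L/s × 0.37 s × 1000 mL/L = 407.0 mL.
R = (PIP − Pplat)/V̇ = (31.3 − 22.5) / 1.1 = 8.8/1.1 = 8.0 cmH2O·s/L.
C = Vt/(Pplat − PEEP) = 407.0 / (22.5 − 8) = 407.0/14.5 = 28.069 mL/cmH2O.
τ = R × C = 8.0 × 0.02807 L/cmH2O = 0.2246 s.
t = −τ·ln(1 − 0.98) = −0.2246·ln(0.02) = 0.8786 s.

0.88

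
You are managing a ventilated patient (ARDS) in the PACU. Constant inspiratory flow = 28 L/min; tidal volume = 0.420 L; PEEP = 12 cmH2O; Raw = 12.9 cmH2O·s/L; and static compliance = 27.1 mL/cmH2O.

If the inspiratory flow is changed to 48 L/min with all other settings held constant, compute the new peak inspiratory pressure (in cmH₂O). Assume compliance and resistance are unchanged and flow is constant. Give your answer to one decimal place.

37.8

Flow: 28 L/min ÷ 60 = 0.4667 L/s.
New flow: 48 L/min ÷ 60 = 0.8 L/s.
PIP = Vt/C + R·V̇ + PEEP (constant-flow equation of motion).
Only the resistive term changes: ΔPIP = R × ΔV̇ = 12.9 × (0.8 − 0.4667) = 12.9 × 0.3333 = 4.3 cmH2O.
Original PIP = 420/27.1 + 12.9×0.4667 + 12 = 33.519 cmH2O; new PIP = 33.519 + (4.3) = 37.819 cmH2O.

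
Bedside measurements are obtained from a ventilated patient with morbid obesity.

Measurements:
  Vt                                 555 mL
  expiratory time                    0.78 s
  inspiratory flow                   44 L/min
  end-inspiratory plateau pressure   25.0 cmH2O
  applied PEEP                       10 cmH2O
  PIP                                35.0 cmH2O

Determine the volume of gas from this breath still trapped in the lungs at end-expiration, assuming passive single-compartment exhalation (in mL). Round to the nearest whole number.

Flow: 44 L/min ÷ 60 = 0.7333 L/s.
R = (PIP − Pplat)/V̇ = (35.0 − 25.0) / 0.7333 = 10.0/0.7333 = 13.637 cmH2O·s/L.
C = Vt/(Pplat − PEEP) = 555.0 / (25.0 − 10) = 555.0/15.0 = 37.0 mL/cmH2O.
τ = R × C = 13.637 × 0.037 L/cmH2O = 0.5046 s.
Fraction remaining = e^(−Te/τ) = e^(−0.78/0.5046) = 0.2131.
Trapped volume = 555.0 × 0.2131 = 118.27 mL.

118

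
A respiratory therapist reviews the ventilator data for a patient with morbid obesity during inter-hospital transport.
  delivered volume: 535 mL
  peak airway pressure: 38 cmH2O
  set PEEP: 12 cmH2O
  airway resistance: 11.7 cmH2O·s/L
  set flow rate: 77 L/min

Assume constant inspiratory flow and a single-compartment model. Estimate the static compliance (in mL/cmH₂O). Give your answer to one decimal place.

Flow: 77 L/min ÷ 60 = 1.2833 L/s.
Equation of motion (constant flow): PIP = Vt/C + R·V̇ + PEEP.
Vt/C = PIP − R·V̇ − PEEP = 38 − 11.7×1.2833 − 12 = 38 − 15.015 − 12 = 10.985 cmH2O.
C = Vt / 10.985 = 535 / 10.985 = 48.703 mL/cmH2O.

48.7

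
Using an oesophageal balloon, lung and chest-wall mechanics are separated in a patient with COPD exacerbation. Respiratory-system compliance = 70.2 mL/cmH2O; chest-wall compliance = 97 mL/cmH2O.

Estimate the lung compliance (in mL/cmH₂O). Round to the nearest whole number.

1/CL = 1/Crs − 1/Ccw.
1/CL = 1/70.2 − 1/97 = 0.003936.
CL = 254.07 mL/cmH2O.

254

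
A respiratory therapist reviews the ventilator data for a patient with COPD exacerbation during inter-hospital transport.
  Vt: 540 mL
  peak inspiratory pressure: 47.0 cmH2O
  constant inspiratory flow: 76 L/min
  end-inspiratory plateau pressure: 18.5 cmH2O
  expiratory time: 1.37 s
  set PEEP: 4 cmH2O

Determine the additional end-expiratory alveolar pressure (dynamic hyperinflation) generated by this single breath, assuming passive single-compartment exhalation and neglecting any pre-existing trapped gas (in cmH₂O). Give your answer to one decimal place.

2.8

Flow: 76 L/min ÷ 60 = 1.2667 L/s.
R = (PIP − Pplat)/V̇ = (47.0 − 18.5) / 1.2667 = 28.5/1.2667 = 22.499 cmH2O·s/L.
C = Vt/(Pplat − PEEP) = 540.0 / (18.5 − 4) = 540.0/14.5 = 37.241 mL/cmH2O.
τ = R × C = 22.499 × 0.03724 L/cmH2O = 0.8379 s.
Fraction remaining = e^(−Te/τ) = e^(−1.37/0.8379) = 0.1949; trapped volume = 540.0 × 0.1949 = 105.25 mL.
Additional alveolar pressure from trapping ≈ V_trapped / C = 105.25 / 37.241 = 2.826 cmH2O.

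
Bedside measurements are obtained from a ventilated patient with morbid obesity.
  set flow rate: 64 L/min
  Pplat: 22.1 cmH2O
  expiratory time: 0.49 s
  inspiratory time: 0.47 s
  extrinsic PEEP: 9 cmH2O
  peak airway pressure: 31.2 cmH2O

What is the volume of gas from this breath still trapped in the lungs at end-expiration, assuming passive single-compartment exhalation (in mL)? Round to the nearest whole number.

Flow: 64 L/min ÷ 60 = 1.0667 L/s.
Vt = flow × Ti = 1.0667 L/s × 0.47 s × 1000 mL/L = 501.35 mL.
R = (PIP − Pplat)/V̇ = (31.2 − 22.1) / 1.0667 = 9.1/1.0667 = 8.531 cmH2O·s/L.
C = Vt/(Pplat − PEEP) = 501.35 / (22.1 − 9) = 501.35/13.1 = 38.271 mL/cmH2O.
τ = R × C = 8.531 × 0.03827 L/cmH2O = 0.3265 s.
Fraction remaining = e^(−Te/τ) = e^(−0.49/0.3265) = 0.223.
Trapped volume = 501.35 × 0.223 = 111.8 mL.

112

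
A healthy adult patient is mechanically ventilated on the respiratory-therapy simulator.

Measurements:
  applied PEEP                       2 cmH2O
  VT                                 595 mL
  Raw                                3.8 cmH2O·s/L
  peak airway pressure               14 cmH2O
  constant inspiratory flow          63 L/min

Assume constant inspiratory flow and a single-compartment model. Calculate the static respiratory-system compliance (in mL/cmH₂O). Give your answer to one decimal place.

Flow: 63 L/min ÷ 60 = 1.05 L/s.
Equation of motion (constant flow): PIP = Vt/C + R·V̇ + PEEP.
Vt/C = PIP − R·V̇ − PEEP = 14 − 3.8×1.05 − 2 = 14 − 3.99 − 2 = 8.01 cmH2O.
C = Vt / 8.01 = 595 / 8.01 = 74.282 mL/cmH2O.

74.3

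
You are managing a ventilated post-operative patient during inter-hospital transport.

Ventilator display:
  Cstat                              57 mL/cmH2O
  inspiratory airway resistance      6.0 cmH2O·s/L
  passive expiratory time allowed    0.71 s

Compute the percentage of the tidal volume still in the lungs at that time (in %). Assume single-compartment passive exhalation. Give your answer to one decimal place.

τ = R × C = 6.0 × 57 mL/cmH2O = 6.0 × 0.057 L/cmH2O = 0.342 s.
Passive exhalation: V(t)/V₀ = e^(−t/τ) = e^(−0.71/0.342) = 0.1254.
Fraction remaining = 0.1254 → 12.54%.

12.5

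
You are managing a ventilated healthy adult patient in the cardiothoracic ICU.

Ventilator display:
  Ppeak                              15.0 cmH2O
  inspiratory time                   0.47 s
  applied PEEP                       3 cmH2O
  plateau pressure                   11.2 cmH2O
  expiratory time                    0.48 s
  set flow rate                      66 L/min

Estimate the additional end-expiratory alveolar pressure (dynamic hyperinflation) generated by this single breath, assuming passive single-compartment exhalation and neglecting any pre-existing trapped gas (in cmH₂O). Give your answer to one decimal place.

Flow: 66 L/min ÷ 60 = 1.1 L/s.
Vt = flow × Ti = 1.1 L/s × 0.47 s × 1000 mL/L = 517.0 mL.
R = (PIP − Pplat)/V̇ = (15.0 − 11.2) / 1.1 = 3.8/1.1 = 3.455 cmH2O·s/L.
C = Vt/(Pplat − PEEP) = 517.0 / (11.2 − 3) = 517.0/8.2 = 63.049 mL/cmH2O.
τ = R × C = 3.455 × 0.06305 L/cmH2O = 0.2178 s.
Fraction remaining = e^(−Te/τ) = e^(−0.48/0.2178) = 0.1104; trapped volume = 517.0 × 0.1104 = 57.077 mL.
Additional alveolar pressure from trapping ≈ V_trapped / C = 57.077 / 63.049 = 0.9053 cmH2O.

0.9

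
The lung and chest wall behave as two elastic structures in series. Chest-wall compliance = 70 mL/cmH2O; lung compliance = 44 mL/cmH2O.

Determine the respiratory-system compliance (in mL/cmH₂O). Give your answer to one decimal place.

Lung and chest wall are elastances in series: 1/Crs = 1/CL + 1/Ccw.
1/Crs = 1/44 + 1/70 = 0.03701.
Crs = 27.02 mL/cmH2O.

27.0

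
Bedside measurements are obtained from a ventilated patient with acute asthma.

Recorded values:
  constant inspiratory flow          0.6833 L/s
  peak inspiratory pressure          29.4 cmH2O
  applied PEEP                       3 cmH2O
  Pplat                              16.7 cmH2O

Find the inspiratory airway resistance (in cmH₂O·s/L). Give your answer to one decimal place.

18.6

Raw = (PIP − Pplat) / flow = (29.4 − 16.7) / 0.6833 = 12.7 / 0.6833 = 18.586 cmH2O·s/L.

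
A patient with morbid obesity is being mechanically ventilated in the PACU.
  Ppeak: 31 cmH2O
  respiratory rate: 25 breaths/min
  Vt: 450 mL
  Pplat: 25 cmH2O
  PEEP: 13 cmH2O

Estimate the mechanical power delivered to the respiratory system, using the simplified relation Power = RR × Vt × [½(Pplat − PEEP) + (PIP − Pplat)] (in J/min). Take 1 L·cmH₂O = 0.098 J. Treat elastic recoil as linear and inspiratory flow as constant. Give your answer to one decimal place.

Per-breath work = Vt × [½(Pplat−PEEP) + (PIP−Pplat)] = 0.450 × [0.5×12.0 + 6.0] = 0.450 × 12.0 = 5.4 L·cmH2O.
Power = 25 × 5.4 = 135.0 L·cmH2O/min.
× 0.098 J/(L·cmH2O) → 13.23 J/min.

13.2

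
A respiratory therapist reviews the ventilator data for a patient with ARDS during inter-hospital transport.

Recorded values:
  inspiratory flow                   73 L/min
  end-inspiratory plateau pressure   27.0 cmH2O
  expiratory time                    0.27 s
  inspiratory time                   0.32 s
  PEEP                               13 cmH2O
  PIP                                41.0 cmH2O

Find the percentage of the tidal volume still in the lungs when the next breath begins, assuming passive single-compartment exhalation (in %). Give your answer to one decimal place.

Flow: 73 L/min ÷ 60 = 1.2167 L/s.
Vt = flow × Ti = 1.2167 L/s × 0.32 s × 1000 mL/L = 389.34 mL.
R = (PIP − Pplat)/V̇ = (41.0 − 27.0) / 1.2167 = 14.0/1.2167 = 11.507 cmH2O·s/L.
C = Vt/(Pplat − PEEP) = 389.34 / (27.0 − 13) = 389.34/14.0 = 27.81 mL/cmH2O.
τ = R × C = 11.507 × 0.02781 L/cmH2O = 0.32 s.
Fraction remaining at end-expiration = e^(−Te/τ) = e^(−0.27/0.32) = 0.4301 → 43.01%.

43.0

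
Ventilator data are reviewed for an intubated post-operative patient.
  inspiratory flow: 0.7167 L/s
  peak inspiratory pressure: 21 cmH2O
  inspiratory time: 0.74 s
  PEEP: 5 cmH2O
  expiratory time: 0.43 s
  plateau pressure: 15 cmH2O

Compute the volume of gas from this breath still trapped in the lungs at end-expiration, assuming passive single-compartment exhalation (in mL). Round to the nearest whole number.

201

Vt = flow × Ti = 0.7167 L/s × 0.74 s × 1000 mL/L = 530.36 mL.
R = (PIP − Pplat)/V̇ = (21 − 15) / 0.7167 = 6.0/0.7167 = 8.372 cmH2O·s/L.
C = Vt/(Pplat − PEEP) = 530.36 / (15 − 5) = 530.36/10.0 = 53.036 mL/cmH2O.
τ = R × C = 8.372 × 0.05304 L/cmH2O = 0.4441 s.
Fraction remaining = e^(−Te/τ) = e^(−0.43/0.4441) = 0.3797.
Trapped volume = 530.36 × 0.3797 = 201.38 mL.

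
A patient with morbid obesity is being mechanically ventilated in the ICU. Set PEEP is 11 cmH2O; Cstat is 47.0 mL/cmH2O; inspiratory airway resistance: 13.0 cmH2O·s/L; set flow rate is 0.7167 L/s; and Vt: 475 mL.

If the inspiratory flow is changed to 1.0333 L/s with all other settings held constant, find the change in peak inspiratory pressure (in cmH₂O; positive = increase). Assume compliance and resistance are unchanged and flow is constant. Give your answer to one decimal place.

PIP = Vt/C + R·V̇ + PEEP (constant-flow equation of motion).
Only the resistive term changes: ΔPIP = R × ΔV̇ = 13.0 × (1.0333 − 0.7167) = 13.0 × 0.3166 = 4.116 cmH2O.

4.1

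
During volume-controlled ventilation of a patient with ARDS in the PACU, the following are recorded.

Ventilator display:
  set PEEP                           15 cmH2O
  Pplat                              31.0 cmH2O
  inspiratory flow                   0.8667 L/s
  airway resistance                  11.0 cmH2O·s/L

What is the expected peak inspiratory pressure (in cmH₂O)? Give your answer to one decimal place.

PIP = Pplat + Raw × flow = 31.0 + 11.0 × 0.8667 = 31.0 + 9.534 = 40.534 cmH2O.

40.5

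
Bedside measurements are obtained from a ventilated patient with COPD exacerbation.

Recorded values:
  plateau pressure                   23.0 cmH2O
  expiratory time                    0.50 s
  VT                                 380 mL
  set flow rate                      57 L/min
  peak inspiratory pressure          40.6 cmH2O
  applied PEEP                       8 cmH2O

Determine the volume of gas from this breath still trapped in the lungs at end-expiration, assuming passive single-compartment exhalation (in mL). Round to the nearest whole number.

Flow: 57 L/min ÷ 60 = 0.95 L/s.
R = (PIP − Pplat)/V̇ = (40.6 − 23.0) / 0.95 = 17.6/0.95 = 18.526 cmH2O·s/L.
C = Vt/(Pplat − PEEP) = 380.0 / (23.0 − 8) = 380.0/15.0 = 25.333 mL/cmH2O.
τ = R × C = 18.526 × 0.02533 L/cmH2O = 0.4693 s.
Fraction remaining = e^(−Te/τ) = e^(−0.50/0.4693) = 0.3446.
Trapped volume = 380.0 × 0.3446 = 130.95 mL.

131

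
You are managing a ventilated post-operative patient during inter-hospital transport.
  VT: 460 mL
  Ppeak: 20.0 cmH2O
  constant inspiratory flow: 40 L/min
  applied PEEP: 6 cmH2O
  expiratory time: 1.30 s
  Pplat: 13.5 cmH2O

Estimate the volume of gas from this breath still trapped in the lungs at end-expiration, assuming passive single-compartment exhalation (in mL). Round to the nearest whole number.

Flow: 40 L/min ÷ 60 = 0.6667 L/s.
R = (PIP − Pplat)/V̇ = (20.0 − 13.5) / 0.6667 = 6.5/0.6667 = 9.75 cmH2O·s/L.
C = Vt/(Pplat − PEEP) = 460.0 / (13.5 − 6) = 460.0/7.5 = 61.333 mL/cmH2O.
τ = R × C = 9.75 × 0.06133 L/cmH2O = 0.598 s.
Fraction remaining = e^(−Te/τ) = e^(−1.30/0.598) = 0.1137.
Trapped volume = 460.0 × 0.1137 = 52.302 mL.

52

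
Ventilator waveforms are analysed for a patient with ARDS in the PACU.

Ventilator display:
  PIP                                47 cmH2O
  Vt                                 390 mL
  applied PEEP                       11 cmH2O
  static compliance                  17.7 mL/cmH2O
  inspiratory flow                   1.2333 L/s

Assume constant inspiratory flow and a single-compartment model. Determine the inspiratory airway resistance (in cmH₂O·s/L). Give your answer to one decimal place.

11.3

Equation of motion (constant flow): PIP = Vt/C + R·V̇ + PEEP.
R·V̇ = PIP − Vt/C − PEEP = 47 − 390/17.7 − 11 = 47 − 22.034 − 11 = 13.966 cmH2O.
R = 13.966 / 1.2333 = 11.324 cmH2O·s/L.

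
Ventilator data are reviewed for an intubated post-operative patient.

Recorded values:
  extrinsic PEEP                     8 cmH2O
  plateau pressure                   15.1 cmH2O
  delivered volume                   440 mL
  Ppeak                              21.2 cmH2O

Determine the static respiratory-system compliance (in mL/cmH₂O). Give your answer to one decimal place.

Cstat = Vt / (Pplat − PEEP) = 440 / (15.1 − 8) = 440 / 7.1 = 61.972 mL/cmH2O.

62.0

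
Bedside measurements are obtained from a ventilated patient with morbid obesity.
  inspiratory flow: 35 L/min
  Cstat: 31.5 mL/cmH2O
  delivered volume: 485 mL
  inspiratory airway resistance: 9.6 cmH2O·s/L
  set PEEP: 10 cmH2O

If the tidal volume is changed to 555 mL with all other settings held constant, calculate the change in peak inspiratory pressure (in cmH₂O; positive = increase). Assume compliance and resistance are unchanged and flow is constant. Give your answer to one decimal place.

2.2

PIP = Vt/C + R·V̇ + PEEP (constant-flow equation of motion).
Only the elastic term changes: ΔPIP = ΔVt / C = (555 − 485) / 31.5 = 2.222 cmH2O.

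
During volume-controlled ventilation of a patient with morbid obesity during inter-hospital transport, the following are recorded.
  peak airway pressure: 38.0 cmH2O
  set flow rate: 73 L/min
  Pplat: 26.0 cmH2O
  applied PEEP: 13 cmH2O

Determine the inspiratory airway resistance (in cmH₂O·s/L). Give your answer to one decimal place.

Flow: 73 L/min ÷ 60 = 1.2167 L/s.
Raw = (PIP − Pplat) / flow = (38.0 − 26.0) / 1.2167 = 12.0 / 1.2167 = 9.863 cmH2O·s/L.

9.9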